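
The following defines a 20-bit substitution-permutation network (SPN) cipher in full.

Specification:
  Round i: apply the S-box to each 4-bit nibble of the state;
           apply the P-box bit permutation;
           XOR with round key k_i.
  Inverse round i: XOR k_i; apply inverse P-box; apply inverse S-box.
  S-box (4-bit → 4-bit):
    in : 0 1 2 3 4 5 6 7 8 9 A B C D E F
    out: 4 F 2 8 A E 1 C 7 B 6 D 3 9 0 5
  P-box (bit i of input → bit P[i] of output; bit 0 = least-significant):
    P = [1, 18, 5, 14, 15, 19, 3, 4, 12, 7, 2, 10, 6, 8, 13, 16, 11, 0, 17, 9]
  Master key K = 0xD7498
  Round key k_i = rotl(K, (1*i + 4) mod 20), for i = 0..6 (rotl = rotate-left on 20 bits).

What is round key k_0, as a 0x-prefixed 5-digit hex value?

0x7498D

K = 0xD7498
k_0 = rotl(K, (1*0+4) mod 20) = rotl(K, 4) = 0x7498D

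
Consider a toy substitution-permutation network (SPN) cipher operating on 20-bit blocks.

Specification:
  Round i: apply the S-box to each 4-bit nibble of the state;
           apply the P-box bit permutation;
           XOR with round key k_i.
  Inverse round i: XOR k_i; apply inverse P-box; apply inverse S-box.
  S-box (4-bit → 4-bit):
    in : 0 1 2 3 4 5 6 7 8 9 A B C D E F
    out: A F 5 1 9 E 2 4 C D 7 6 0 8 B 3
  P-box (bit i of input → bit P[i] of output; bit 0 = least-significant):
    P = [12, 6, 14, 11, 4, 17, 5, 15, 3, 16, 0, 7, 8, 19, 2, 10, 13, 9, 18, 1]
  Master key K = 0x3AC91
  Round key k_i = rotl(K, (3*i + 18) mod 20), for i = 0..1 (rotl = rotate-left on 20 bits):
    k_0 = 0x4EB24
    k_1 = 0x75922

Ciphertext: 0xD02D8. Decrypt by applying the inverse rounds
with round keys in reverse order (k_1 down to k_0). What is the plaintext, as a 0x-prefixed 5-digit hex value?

0xB98C4

s_0 = ciphertext = 0xD02D8
s_1 = InvRound(s_0, k_1) = 0x0F4A1
s_2 = InvRound(s_1, k_0) = 0xB98C4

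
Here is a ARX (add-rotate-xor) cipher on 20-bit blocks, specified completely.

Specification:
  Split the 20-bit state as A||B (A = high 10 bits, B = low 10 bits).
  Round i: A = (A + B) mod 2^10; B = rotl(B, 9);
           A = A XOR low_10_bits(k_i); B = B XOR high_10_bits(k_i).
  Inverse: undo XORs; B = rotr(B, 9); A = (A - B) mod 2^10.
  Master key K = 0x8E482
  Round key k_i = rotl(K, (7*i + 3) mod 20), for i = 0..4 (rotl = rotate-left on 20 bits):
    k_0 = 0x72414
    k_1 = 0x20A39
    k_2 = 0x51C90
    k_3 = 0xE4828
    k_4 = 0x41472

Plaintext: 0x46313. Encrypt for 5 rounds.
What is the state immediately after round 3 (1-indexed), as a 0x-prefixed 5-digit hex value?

s_0 = plaintext = 0x46313
s_1 = Round(s_0, k_0) = 0x0FE40
s_2 = Round(s_1, k_1) = 0x119A2
s_3 = Round(s_2, k_2) = 0x5E196
s_4 = Round(s_3, k_3) = 0xC9B59
s_5 = Round(s_4, k_4) = 0x836A9

0x5E196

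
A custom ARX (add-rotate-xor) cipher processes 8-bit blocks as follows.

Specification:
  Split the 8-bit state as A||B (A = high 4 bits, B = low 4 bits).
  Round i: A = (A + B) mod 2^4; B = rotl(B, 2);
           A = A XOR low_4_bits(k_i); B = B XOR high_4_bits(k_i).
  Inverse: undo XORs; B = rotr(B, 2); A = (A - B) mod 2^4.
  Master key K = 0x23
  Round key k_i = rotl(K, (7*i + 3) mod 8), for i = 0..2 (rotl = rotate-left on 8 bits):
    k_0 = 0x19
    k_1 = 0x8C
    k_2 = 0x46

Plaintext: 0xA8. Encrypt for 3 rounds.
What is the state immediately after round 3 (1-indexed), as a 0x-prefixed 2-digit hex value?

s_0 = plaintext = 0xA8
s_1 = Round(s_0, k_0) = 0xB3
s_2 = Round(s_1, k_1) = 0x24
s_3 = Round(s_2, k_2) = 0x05

0x05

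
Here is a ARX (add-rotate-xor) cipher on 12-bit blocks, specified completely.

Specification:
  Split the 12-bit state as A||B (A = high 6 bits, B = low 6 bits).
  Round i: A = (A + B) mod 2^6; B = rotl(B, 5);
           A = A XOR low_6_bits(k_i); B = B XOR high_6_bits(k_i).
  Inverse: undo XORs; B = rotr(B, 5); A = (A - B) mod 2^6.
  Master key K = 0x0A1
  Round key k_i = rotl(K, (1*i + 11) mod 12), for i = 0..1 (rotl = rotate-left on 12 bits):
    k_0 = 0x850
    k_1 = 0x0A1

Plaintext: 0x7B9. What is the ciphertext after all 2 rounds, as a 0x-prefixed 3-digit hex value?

0x16C

s_0 = plaintext = 0x7B9
s_1 = Round(s_0, k_0) = 0x1DD
s_2 = Round(s_1, k_1) = 0x16C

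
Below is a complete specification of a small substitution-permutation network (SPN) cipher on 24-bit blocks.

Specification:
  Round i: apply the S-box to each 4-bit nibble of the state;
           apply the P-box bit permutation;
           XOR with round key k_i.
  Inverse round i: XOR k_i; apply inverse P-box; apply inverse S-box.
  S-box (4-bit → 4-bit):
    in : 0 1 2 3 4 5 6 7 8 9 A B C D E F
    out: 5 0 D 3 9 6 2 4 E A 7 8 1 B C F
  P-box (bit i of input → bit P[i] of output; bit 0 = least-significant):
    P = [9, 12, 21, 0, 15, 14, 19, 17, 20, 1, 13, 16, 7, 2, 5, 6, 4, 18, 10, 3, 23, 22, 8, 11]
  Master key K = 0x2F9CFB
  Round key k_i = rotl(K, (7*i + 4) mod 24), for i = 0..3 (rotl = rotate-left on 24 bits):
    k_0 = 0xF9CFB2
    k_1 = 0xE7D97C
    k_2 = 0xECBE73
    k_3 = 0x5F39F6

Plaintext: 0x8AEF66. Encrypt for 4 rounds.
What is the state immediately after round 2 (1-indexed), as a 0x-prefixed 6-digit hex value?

s_0 = plaintext = 0x8AEF66
s_1 = Round(s_0, k_0) = 0xACB2C0
s_2 = Round(s_1, k_1) = 0x167A2C
s_3 = Round(s_2, k_2) = 0xF21C51
s_4 = Round(s_3, k_3) = 0x8774EE

0x167A2C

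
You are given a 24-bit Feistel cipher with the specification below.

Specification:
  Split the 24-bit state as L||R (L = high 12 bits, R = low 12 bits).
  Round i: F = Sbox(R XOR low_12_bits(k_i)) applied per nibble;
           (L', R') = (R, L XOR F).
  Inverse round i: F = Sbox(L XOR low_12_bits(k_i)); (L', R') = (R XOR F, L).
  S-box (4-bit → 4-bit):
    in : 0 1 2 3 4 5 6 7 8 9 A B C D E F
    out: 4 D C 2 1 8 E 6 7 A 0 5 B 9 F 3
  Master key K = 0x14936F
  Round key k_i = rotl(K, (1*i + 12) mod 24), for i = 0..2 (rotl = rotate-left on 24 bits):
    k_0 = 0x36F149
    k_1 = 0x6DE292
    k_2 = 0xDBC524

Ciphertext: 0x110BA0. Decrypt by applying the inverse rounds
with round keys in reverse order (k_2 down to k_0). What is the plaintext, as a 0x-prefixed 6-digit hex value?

s_0 = ciphertext = 0x110BA0
s_1 = InvRound(s_0, k_2) = 0xA81110
s_2 = InvRound(s_1, k_1) = 0x6C2A81
s_3 = InvRound(s_2, k_0) = 0xCF46C2

0xCF46C2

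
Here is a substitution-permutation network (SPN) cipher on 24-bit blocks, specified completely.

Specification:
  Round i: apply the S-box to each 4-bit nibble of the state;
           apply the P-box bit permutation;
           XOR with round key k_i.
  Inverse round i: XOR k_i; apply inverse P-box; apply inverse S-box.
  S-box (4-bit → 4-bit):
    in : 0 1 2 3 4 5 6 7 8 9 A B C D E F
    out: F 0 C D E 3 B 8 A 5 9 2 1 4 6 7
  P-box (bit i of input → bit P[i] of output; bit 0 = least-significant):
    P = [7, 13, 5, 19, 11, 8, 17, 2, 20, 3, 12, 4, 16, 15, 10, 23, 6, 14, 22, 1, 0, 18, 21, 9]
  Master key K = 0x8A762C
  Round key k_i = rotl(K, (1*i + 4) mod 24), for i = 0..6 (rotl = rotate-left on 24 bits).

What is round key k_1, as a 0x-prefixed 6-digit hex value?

K = 0x8A762C
k_0 = rotl(K, (1*0+4) mod 24) = rotl(K, 4) = 0xA762C8
k_1 = rotl(K, (1*1+4) mod 24) = rotl(K, 5) = 0x4EC591

0x4EC591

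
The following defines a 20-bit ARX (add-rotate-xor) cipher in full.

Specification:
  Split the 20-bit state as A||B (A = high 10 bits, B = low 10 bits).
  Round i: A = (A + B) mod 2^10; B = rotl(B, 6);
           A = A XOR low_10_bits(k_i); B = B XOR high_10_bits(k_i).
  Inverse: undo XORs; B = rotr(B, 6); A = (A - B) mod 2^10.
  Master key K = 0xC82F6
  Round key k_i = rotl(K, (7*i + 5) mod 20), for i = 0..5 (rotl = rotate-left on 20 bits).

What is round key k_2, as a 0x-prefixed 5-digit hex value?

K = 0xC82F6
k_0 = rotl(K, (7*0+5) mod 20) = rotl(K, 5) = 0x05ED9
k_1 = rotl(K, (7*1+5) mod 20) = rotl(K, 12) = 0xF6C82
k_2 = rotl(K, (7*2+5) mod 20) = rotl(K, 19) = 0x6417B

0x6417B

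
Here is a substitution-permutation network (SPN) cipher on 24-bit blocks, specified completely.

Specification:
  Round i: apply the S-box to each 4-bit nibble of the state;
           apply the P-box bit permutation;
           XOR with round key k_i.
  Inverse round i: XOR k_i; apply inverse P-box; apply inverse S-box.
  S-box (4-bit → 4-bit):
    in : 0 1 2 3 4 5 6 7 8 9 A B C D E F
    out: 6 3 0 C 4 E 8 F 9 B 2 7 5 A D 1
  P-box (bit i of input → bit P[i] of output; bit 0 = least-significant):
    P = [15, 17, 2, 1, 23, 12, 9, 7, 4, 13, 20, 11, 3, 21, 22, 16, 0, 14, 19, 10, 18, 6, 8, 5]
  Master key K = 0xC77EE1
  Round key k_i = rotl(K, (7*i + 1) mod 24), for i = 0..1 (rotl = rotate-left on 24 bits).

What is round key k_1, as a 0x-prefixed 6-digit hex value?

0x7EE1C7

K = 0xC77EE1
k_0 = rotl(K, (7*0+1) mod 24) = rotl(K, 1) = 0x8EFDC3
k_1 = rotl(K, (7*1+1) mod 24) = rotl(K, 8) = 0x7EE1C7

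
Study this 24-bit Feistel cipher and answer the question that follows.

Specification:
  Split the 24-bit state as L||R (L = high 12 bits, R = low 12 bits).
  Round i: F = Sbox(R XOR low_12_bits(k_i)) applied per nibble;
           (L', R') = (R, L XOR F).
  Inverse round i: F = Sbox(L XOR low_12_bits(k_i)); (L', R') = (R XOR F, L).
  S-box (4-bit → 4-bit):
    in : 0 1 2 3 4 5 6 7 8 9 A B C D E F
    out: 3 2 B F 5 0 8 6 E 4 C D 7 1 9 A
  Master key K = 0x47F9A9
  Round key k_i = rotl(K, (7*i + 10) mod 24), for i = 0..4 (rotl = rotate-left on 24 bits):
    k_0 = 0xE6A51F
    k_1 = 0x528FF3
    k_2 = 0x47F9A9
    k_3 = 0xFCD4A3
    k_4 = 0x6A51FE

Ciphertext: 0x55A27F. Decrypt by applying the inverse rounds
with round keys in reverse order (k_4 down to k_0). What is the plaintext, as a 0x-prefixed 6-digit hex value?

0xC21C74

s_0 = ciphertext = 0x55A27F
s_1 = InvRound(s_0, k_4) = 0x7BA55A
s_2 = InvRound(s_1, k_3) = 0xA7E7BA
s_3 = InvRound(s_2, k_2) = 0x8ACA7E
s_4 = InvRound(s_3, k_1) = 0xC748AC
s_5 = InvRound(s_4, k_0) = 0xC21C74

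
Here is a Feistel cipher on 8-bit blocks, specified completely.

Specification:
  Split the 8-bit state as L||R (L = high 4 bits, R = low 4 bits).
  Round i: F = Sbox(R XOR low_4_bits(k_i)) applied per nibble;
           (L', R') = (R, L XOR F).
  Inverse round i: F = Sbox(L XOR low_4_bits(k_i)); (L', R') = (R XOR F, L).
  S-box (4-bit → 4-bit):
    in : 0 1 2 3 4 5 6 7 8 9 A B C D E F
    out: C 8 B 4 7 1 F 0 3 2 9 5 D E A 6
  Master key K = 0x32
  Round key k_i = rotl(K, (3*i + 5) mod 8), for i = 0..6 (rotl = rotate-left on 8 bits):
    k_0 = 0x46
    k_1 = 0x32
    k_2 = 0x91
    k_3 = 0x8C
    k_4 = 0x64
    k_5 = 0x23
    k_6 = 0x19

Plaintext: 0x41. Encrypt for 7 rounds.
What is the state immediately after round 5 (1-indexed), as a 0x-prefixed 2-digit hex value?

0x4E

s_0 = plaintext = 0x41
s_1 = Round(s_0, k_0) = 0x14
s_2 = Round(s_1, k_1) = 0x4E
s_3 = Round(s_2, k_2) = 0xE2
s_4 = Round(s_3, k_3) = 0x24
s_5 = Round(s_4, k_4) = 0x4E
s_6 = Round(s_5, k_5) = 0xEA
s_7 = Round(s_6, k_6) = 0xAA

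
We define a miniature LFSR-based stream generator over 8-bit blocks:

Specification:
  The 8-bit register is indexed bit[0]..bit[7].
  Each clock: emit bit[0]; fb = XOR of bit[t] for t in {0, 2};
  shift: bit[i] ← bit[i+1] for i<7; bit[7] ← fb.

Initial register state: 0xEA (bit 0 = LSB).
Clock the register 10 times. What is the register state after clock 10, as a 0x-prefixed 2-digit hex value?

0x34

reg_0 = 0xEA
clock 1: out=0, reg = 0x75
clock 2: out=1, reg = 0x3A
clock 3: out=0, reg = 0x1D
clock 4: out=1, reg = 0x0E
clock 5: out=0, reg = 0x87
clock 6: out=1, reg = 0x43
clock 7: out=1, reg = 0xA1
clock 8: out=1, reg = 0xD0
clock 9: out=0, reg = 0x68
clock 10: out=0, reg = 0x34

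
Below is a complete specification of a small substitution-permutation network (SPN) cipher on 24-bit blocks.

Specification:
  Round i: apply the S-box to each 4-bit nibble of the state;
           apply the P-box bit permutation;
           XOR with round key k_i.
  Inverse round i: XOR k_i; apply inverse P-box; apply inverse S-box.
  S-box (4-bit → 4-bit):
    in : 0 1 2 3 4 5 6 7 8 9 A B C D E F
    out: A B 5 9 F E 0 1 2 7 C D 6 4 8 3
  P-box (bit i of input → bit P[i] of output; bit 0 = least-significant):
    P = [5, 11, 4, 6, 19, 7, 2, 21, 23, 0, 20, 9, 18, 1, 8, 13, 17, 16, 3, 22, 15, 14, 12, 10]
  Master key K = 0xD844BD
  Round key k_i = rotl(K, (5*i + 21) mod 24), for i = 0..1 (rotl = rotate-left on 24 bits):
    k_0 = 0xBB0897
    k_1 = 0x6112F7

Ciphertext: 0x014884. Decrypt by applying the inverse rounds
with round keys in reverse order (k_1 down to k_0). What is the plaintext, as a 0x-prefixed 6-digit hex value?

0x70FCE4

s_0 = ciphertext = 0x014884
s_1 = InvRound(s_0, k_1) = 0xCE80E4
s_2 = InvRound(s_1, k_0) = 0x70FCE4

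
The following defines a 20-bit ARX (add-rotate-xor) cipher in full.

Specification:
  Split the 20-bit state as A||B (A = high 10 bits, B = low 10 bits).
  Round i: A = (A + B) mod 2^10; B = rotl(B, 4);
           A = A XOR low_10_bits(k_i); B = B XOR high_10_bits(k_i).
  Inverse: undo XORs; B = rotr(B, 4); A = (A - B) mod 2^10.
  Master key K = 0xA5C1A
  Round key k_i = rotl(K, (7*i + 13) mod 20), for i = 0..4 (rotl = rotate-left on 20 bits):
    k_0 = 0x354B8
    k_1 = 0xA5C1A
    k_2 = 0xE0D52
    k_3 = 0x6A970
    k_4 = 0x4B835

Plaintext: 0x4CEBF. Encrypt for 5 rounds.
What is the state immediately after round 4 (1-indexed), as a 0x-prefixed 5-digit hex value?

0x6FA8E

s_0 = plaintext = 0x4CEBF
s_1 = Round(s_0, k_0) = 0xD2B2F
s_2 = Round(s_1, k_1) = 0x98C6B
s_3 = Round(s_2, k_2) = 0xE7132
s_4 = Round(s_3, k_3) = 0x6FA8E
s_5 = Round(s_4, k_4) = 0x1E5C4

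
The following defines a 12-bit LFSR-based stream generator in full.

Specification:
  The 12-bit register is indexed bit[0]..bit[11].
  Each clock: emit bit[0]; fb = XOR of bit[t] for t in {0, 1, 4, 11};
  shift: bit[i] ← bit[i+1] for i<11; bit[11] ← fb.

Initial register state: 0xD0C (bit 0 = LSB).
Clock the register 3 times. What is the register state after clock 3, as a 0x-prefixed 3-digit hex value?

0x3A1

reg_0 = 0xD0C
clock 1: out=0, reg = 0xE86
clock 2: out=0, reg = 0x743
clock 3: out=1, reg = 0x3A1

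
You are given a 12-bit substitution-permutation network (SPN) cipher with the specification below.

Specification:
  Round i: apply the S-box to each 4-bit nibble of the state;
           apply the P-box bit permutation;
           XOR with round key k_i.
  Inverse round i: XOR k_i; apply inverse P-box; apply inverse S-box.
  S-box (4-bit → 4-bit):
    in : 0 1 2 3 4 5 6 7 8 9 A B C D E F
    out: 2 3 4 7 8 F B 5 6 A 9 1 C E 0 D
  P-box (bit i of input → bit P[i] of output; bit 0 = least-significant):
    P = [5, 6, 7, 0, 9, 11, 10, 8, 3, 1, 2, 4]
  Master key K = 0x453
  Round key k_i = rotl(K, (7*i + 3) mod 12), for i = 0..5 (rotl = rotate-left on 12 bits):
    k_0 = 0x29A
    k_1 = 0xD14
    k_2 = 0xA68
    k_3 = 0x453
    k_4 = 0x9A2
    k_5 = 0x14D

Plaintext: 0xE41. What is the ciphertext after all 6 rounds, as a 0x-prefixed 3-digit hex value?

s_0 = plaintext = 0xE41
s_1 = Round(s_0, k_0) = 0x3FA
s_2 = Round(s_1, k_1) = 0xA3B
s_3 = Round(s_2, k_2) = 0x450
s_4 = Round(s_3, k_3) = 0xB03
s_5 = Round(s_4, k_4) = 0x14A
s_6 = Round(s_5, k_5) = 0x066

0x066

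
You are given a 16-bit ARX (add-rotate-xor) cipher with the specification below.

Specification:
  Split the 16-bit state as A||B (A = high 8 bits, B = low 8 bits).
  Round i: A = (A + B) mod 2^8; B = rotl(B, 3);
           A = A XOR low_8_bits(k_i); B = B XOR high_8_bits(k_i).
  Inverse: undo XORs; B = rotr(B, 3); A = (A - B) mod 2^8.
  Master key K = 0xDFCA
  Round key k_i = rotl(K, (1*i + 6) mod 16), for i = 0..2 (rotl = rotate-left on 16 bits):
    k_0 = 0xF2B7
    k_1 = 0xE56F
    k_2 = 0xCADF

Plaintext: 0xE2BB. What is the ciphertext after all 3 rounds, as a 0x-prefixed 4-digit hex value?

s_0 = plaintext = 0xE2BB
s_1 = Round(s_0, k_0) = 0x2A2F
s_2 = Round(s_1, k_1) = 0x369C
s_3 = Round(s_2, k_2) = 0x0D2E

0x0D2E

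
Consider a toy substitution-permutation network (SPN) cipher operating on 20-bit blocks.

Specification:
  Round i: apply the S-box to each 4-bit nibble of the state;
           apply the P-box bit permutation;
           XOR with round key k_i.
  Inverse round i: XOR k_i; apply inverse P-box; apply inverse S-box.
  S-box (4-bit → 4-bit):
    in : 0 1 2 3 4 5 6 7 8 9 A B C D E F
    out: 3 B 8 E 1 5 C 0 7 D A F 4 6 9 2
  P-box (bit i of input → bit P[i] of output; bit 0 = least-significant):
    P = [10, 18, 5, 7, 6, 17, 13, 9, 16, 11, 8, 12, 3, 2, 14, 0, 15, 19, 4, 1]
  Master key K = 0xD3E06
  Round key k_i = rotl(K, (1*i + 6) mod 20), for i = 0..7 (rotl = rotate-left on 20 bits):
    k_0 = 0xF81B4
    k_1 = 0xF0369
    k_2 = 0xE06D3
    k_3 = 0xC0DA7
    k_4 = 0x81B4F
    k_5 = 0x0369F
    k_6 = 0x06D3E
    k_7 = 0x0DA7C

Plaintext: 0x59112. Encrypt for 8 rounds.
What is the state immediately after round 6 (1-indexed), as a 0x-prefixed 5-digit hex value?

s_0 = plaintext = 0x59112
s_1 = Round(s_0, k_0) = 0xC5B6D
s_2 = Round(s_1, k_1) = 0xA7851
s_3 = Round(s_2, k_2) = 0x32B11
s_4 = Round(s_3, k_3) = 0x31274
s_5 = Round(s_4, k_4) = 0x00F50
s_6 = Round(s_5, k_5) = 0xC9AD3
s_7 = Round(s_6, k_6) = 0x61587
s_8 = Round(s_7, k_7) = 0x3FB23

0xC9AD3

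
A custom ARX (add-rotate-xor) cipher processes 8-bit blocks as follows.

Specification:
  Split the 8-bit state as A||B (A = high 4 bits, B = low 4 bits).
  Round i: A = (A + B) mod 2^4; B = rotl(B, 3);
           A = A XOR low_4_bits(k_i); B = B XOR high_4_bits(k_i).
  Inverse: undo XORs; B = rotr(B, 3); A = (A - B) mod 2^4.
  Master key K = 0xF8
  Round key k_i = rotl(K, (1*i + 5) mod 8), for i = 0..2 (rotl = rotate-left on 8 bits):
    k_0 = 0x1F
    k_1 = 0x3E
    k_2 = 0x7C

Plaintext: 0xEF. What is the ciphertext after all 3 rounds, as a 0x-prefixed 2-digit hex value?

s_0 = plaintext = 0xEF
s_1 = Round(s_0, k_0) = 0x2E
s_2 = Round(s_1, k_1) = 0xE4
s_3 = Round(s_2, k_2) = 0xE5

0xE5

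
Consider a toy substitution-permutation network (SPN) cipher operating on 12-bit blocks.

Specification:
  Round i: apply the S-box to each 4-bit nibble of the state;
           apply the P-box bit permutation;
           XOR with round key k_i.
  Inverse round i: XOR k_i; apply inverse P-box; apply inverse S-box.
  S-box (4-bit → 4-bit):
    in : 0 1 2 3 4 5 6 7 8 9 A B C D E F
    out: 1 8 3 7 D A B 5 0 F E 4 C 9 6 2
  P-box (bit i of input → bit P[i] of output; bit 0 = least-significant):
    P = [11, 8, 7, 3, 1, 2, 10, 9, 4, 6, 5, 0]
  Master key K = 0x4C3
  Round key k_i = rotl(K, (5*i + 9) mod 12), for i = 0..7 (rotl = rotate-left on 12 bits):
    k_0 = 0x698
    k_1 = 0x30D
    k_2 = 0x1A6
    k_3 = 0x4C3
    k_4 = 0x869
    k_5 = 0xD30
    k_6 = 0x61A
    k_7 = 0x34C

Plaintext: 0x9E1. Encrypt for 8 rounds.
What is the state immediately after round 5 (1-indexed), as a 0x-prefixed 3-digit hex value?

s_0 = plaintext = 0x9E1
s_1 = Round(s_0, k_0) = 0x2E5
s_2 = Round(s_1, k_1) = 0x651
s_3 = Round(s_2, k_2) = 0x3FB
s_4 = Round(s_3, k_3) = 0x437
s_5 = Round(s_4, k_4) = 0x4DE
s_6 = Round(s_5, k_5) = 0xE83
s_7 = Round(s_6, k_6) = 0xFFA
s_8 = Round(s_7, k_7) = 0x280

0x4DE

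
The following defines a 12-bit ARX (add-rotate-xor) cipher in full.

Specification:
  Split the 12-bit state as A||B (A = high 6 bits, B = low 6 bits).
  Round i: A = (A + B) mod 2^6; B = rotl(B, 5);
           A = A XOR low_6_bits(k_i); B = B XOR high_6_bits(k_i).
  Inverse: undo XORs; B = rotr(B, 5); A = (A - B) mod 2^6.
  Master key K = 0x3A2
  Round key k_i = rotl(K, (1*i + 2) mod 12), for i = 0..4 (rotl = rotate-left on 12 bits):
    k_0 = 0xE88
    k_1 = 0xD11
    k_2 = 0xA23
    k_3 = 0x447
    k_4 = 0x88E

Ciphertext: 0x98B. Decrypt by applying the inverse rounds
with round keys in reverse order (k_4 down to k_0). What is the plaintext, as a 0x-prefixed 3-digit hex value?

0x7C3

s_0 = ciphertext = 0x98B
s_1 = InvRound(s_0, k_4) = 0x553
s_2 = InvRound(s_1, k_3) = 0x384
s_3 = InvRound(s_2, k_2) = 0x519
s_4 = InvRound(s_3, k_1) = 0xA9B
s_5 = InvRound(s_4, k_0) = 0x7C3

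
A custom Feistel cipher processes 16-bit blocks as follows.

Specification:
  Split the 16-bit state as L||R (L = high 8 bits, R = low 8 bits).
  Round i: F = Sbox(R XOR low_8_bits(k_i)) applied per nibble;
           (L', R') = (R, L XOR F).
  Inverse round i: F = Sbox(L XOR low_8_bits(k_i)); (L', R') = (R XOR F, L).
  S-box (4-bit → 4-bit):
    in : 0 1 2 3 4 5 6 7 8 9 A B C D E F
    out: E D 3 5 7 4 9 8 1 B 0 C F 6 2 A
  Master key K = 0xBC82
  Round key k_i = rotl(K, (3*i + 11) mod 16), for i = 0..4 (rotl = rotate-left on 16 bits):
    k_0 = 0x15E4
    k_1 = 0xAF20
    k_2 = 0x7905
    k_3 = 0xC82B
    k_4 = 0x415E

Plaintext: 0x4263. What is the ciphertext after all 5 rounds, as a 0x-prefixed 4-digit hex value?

s_0 = plaintext = 0x4263
s_1 = Round(s_0, k_0) = 0x635A
s_2 = Round(s_1, k_1) = 0x5AE3
s_3 = Round(s_2, k_2) = 0xE373
s_4 = Round(s_3, k_3) = 0x73A2
s_5 = Round(s_4, k_4) = 0xA2DC

0xA2DC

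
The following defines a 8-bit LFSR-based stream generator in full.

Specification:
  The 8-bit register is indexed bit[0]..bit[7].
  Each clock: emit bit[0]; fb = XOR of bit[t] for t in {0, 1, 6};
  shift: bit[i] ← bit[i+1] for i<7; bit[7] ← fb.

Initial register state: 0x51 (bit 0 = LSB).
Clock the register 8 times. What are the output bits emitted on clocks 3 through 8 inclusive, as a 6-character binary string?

reg_0 = 0x51
clock 1: out=1, reg = 0x28
clock 2: out=0, reg = 0x14
clock 3: out=0, reg = 0x0A
clock 4: out=0, reg = 0x85
clock 5: out=1, reg = 0xC2
clock 6: out=0, reg = 0x61
clock 7: out=1, reg = 0x30
clock 8: out=0, reg = 0x18

001010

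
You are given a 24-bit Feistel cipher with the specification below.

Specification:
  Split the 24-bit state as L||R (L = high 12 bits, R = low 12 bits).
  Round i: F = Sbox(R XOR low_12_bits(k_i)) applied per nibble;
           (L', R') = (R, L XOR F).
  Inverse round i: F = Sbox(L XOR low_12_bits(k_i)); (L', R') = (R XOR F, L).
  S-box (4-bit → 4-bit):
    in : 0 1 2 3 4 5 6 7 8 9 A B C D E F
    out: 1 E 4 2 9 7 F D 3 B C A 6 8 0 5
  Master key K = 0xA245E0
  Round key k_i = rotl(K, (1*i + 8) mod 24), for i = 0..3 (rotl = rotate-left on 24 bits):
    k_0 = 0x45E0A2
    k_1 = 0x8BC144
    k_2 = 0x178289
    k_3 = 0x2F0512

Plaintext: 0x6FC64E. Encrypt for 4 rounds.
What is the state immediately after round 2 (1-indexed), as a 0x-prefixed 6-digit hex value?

s_0 = plaintext = 0x6FC64E
s_1 = Round(s_0, k_0) = 0x64E9FA
s_2 = Round(s_1, k_1) = 0x9FA5EE
s_3 = Round(s_2, k_2) = 0x5EE407
s_4 = Round(s_3, k_3) = 0x407B09

0x9FA5EE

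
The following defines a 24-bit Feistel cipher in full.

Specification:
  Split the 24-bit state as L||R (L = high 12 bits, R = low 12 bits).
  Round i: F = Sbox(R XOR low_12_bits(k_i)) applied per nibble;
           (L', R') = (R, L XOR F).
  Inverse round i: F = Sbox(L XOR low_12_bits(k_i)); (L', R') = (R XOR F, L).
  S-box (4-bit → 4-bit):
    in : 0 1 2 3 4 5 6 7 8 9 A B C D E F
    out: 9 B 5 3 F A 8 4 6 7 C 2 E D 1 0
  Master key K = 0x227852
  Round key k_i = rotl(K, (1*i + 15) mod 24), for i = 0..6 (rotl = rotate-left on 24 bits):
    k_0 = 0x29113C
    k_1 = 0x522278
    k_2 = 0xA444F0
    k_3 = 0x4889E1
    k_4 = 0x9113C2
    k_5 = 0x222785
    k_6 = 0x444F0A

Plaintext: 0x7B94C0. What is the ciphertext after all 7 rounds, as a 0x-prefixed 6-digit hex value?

s_0 = plaintext = 0x7B94C0
s_1 = Round(s_0, k_0) = 0x4C0DB7
s_2 = Round(s_1, k_1) = 0xDB7420
s_3 = Round(s_2, k_2) = 0x42046E
s_4 = Round(s_3, k_3) = 0x46E940
s_5 = Round(s_4, k_4) = 0x94080B
s_6 = Round(s_5, k_5) = 0x80B921
s_7 = Round(s_6, k_6) = 0x921059

0x921059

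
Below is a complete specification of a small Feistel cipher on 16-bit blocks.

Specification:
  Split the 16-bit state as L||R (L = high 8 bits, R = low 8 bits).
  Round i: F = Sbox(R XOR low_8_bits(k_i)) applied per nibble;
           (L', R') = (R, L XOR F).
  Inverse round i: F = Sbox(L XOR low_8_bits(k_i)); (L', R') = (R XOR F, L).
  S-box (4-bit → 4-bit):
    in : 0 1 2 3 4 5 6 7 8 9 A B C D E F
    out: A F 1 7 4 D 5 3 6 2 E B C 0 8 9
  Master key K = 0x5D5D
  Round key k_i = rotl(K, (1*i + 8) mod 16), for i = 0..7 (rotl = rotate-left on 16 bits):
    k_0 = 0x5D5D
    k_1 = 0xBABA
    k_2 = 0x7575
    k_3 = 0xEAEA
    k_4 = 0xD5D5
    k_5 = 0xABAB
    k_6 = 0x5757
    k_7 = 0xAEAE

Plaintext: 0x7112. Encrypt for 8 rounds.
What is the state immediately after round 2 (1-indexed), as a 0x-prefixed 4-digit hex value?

0x3873

s_0 = plaintext = 0x7112
s_1 = Round(s_0, k_0) = 0x1238
s_2 = Round(s_1, k_1) = 0x3873
s_3 = Round(s_2, k_2) = 0x739D
s_4 = Round(s_3, k_3) = 0x9D40
s_5 = Round(s_4, k_4) = 0x40B0
s_6 = Round(s_5, k_5) = 0xB0BB
s_7 = Round(s_6, k_6) = 0xBB3C
s_8 = Round(s_7, k_7) = 0x3C9A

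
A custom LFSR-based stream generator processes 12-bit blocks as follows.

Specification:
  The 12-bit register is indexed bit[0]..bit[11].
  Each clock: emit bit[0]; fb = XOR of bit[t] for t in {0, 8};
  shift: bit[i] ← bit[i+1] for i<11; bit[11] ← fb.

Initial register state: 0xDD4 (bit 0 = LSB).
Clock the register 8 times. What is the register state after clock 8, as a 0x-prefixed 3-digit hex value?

0x49D

reg_0 = 0xDD4
clock 1: out=0, reg = 0xEEA
clock 2: out=0, reg = 0x775
clock 3: out=1, reg = 0x3BA
clock 4: out=0, reg = 0x9DD
clock 5: out=1, reg = 0x4EE
clock 6: out=0, reg = 0x277
clock 7: out=1, reg = 0x93B
clock 8: out=1, reg = 0x49D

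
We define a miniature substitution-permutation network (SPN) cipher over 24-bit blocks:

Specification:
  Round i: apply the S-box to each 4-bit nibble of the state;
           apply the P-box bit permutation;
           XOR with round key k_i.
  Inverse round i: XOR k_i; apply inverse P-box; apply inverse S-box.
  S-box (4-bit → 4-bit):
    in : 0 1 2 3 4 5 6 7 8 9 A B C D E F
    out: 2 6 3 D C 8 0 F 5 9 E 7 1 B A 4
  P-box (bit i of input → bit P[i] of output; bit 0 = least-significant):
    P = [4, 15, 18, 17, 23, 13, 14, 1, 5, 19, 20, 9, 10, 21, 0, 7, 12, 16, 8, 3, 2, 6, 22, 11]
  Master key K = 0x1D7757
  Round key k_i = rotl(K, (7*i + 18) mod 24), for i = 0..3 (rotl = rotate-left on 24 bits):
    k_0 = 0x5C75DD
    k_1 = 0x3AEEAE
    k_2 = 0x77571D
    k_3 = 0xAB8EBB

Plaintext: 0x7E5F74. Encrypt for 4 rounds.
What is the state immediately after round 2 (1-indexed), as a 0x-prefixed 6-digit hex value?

0x559D9B

s_0 = plaintext = 0x7E5F74
s_1 = Round(s_0, k_0) = 0x8B1D13
s_2 = Round(s_1, k_1) = 0x559D9B
s_3 = Round(s_2, k_2) = 0xFBD9A7
s_4 = Round(s_3, k_3) = 0xCC7909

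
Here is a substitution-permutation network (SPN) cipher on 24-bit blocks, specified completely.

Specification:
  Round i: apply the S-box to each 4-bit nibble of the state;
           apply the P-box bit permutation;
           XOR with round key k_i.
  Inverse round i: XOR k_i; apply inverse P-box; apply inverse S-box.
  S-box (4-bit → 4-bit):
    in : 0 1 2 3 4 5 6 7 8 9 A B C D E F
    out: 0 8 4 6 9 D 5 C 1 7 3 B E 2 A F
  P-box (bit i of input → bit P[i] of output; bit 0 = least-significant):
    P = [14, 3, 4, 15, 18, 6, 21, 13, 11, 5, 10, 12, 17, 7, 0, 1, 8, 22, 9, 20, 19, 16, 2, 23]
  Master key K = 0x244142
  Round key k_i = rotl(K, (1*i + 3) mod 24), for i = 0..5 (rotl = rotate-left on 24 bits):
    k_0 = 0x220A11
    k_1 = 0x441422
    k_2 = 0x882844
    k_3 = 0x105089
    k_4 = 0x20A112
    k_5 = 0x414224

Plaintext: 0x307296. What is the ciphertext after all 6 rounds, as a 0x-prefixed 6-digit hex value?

s_0 = plaintext = 0x307296
s_1 = Round(s_0, k_0) = 0x074E46
s_2 = Round(s_1, k_1) = 0x526610
s_3 = Round(s_2, k_2) = 0x020641
s_4 = Round(s_3, k_3) = 0x14FE89
s_5 = Round(s_4, k_4) = 0xB6F0A9
s_6 = Round(s_5, k_5) = 0xCE01FF

0xCE01FF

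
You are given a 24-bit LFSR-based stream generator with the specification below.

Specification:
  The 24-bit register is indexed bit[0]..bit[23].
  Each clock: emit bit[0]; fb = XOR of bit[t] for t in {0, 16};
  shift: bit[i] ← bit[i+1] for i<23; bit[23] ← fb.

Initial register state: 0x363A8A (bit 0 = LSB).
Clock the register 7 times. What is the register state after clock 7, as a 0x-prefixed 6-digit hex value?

reg_0 = 0x363A8A
clock 1: out=0, reg = 0x1B1D45
clock 2: out=1, reg = 0x0D8EA2
clock 3: out=0, reg = 0x86C751
clock 4: out=1, reg = 0xC363A8
clock 5: out=0, reg = 0xE1B1D4
clock 6: out=0, reg = 0xF0D8EA
clock 7: out=0, reg = 0x786C75

0x786C75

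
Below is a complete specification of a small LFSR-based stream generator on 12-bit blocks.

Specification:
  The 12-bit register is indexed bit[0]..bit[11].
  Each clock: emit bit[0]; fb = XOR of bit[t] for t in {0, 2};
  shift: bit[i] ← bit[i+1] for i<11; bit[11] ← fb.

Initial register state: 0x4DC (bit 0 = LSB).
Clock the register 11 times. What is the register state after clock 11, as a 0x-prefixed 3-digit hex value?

0x3D6

reg_0 = 0x4DC
clock 1: out=0, reg = 0xA6E
clock 2: out=0, reg = 0xD37
clock 3: out=1, reg = 0x69B
clock 4: out=1, reg = 0xB4D
clock 5: out=1, reg = 0x5A6
clock 6: out=0, reg = 0xAD3
clock 7: out=1, reg = 0xD69
clock 8: out=1, reg = 0xEB4
clock 9: out=0, reg = 0xF5A
clock 10: out=0, reg = 0x7AD
clock 11: out=1, reg = 0x3D6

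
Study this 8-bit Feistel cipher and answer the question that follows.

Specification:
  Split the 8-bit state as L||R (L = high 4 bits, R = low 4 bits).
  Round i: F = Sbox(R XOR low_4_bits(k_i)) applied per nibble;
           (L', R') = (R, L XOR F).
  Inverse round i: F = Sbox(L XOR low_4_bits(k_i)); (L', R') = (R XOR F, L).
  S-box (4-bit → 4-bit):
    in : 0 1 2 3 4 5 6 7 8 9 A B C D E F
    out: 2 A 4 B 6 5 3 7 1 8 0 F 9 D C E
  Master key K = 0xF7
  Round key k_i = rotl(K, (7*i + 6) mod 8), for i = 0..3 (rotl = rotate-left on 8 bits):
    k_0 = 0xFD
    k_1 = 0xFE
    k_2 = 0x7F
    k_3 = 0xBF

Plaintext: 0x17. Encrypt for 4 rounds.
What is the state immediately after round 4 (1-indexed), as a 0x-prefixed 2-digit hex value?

s_0 = plaintext = 0x17
s_1 = Round(s_0, k_0) = 0x71
s_2 = Round(s_1, k_1) = 0x19
s_3 = Round(s_2, k_2) = 0x92
s_4 = Round(s_3, k_3) = 0x24

0x24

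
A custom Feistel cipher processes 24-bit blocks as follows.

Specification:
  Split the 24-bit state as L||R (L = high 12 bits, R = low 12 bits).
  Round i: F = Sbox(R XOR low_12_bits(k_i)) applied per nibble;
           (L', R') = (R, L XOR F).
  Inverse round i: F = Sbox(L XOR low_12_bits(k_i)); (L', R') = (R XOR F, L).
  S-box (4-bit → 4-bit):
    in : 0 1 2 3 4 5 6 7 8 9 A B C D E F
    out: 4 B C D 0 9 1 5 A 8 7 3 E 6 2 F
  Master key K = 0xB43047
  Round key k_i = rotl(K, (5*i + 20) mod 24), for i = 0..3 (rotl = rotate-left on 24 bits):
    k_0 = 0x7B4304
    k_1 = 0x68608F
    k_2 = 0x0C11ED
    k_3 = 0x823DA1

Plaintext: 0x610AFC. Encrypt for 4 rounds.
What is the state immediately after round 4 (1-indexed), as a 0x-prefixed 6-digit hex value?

0x6A0BAE

s_0 = plaintext = 0x610AFC
s_1 = Round(s_0, k_0) = 0xAFCEEA
s_2 = Round(s_1, k_1) = 0xEEA8E5
s_3 = Round(s_2, k_2) = 0x8E56A0
s_4 = Round(s_3, k_3) = 0x6A0BAE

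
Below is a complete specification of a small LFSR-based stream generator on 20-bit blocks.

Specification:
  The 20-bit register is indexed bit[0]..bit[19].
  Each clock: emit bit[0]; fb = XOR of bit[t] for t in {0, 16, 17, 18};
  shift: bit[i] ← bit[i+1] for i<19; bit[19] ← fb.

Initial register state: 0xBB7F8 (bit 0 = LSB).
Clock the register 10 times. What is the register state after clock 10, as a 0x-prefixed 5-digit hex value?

0x612ED

reg_0 = 0xBB7F8
clock 1: out=0, reg = 0x5DBFC
clock 2: out=0, reg = 0x2EDFE
clock 3: out=0, reg = 0x976FF
clock 4: out=1, reg = 0x4BB7F
clock 5: out=1, reg = 0x25DBF
clock 6: out=1, reg = 0x12EDF
clock 7: out=1, reg = 0x0976F
clock 8: out=1, reg = 0x84BB7
clock 9: out=1, reg = 0xC25DB
clock 10: out=1, reg = 0x612ED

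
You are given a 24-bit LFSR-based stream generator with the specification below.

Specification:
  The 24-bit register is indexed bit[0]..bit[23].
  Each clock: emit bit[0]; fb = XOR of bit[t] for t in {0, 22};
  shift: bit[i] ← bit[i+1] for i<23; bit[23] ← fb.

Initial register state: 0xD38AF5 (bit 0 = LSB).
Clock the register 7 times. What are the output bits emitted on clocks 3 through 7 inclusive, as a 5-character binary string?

10111

reg_0 = 0xD38AF5
clock 1: out=1, reg = 0x69C57A
clock 2: out=0, reg = 0xB4E2BD
clock 3: out=1, reg = 0xDA715E
clock 4: out=0, reg = 0xED38AF
clock 5: out=1, reg = 0x769C57
clock 6: out=1, reg = 0x3B4E2B
clock 7: out=1, reg = 0x9DA715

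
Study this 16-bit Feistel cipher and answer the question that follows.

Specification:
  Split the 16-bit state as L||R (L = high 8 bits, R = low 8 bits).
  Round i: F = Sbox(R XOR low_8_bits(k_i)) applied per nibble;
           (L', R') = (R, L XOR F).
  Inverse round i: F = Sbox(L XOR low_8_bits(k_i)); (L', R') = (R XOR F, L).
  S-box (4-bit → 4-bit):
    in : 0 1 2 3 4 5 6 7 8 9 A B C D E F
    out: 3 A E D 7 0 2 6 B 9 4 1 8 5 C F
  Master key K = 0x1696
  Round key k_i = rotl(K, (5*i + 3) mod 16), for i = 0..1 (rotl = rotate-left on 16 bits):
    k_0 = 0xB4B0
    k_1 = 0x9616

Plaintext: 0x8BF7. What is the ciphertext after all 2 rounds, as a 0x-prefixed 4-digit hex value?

s_0 = plaintext = 0x8BF7
s_1 = Round(s_0, k_0) = 0xF7FD
s_2 = Round(s_1, k_1) = 0xFD36

0xFD36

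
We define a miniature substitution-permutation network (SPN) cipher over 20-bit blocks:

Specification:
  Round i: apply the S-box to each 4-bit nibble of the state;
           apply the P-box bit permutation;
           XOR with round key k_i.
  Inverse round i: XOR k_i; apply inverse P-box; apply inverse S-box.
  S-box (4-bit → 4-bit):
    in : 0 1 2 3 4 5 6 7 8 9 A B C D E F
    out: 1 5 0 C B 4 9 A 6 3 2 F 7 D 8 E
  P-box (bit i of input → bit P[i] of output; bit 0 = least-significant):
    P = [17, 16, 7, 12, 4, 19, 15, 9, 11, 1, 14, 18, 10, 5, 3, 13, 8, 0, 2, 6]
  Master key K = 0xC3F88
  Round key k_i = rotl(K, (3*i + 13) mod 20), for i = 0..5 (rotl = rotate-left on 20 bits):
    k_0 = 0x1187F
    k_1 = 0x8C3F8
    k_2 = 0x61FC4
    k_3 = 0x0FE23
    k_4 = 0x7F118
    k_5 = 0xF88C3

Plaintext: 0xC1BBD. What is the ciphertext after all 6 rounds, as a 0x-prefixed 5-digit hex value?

0x3EF10

s_0 = plaintext = 0xC1BBD
s_1 = Round(s_0, k_0) = 0xFC7E0
s_2 = Round(s_1, k_1) = 0xEC597
s_3 = Round(s_2, k_2) = 0xF4BBC
s_4 = Round(s_3, k_3) = 0xF10D4
s_5 = Round(s_4, k_4) = 0x46F45
s_6 = Round(s_5, k_5) = 0x3EF10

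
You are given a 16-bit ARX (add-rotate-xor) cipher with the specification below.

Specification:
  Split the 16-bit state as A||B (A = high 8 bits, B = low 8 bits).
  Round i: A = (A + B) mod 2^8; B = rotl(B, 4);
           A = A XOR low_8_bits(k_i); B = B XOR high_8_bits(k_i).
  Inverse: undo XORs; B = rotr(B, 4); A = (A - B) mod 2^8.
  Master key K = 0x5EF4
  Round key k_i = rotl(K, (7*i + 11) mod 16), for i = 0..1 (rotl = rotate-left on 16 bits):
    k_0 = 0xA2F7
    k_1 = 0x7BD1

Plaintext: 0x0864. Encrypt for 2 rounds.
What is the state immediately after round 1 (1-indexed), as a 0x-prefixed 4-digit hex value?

s_0 = plaintext = 0x0864
s_1 = Round(s_0, k_0) = 0x9BE4
s_2 = Round(s_1, k_1) = 0xAE35

0x9BE4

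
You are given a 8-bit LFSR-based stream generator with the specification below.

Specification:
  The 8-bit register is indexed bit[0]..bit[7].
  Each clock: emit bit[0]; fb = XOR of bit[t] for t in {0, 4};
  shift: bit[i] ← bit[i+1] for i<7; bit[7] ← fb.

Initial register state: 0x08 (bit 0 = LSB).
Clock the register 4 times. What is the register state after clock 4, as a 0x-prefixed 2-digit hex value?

0x80

reg_0 = 0x08
clock 1: out=0, reg = 0x04
clock 2: out=0, reg = 0x02
clock 3: out=0, reg = 0x01
clock 4: out=1, reg = 0x80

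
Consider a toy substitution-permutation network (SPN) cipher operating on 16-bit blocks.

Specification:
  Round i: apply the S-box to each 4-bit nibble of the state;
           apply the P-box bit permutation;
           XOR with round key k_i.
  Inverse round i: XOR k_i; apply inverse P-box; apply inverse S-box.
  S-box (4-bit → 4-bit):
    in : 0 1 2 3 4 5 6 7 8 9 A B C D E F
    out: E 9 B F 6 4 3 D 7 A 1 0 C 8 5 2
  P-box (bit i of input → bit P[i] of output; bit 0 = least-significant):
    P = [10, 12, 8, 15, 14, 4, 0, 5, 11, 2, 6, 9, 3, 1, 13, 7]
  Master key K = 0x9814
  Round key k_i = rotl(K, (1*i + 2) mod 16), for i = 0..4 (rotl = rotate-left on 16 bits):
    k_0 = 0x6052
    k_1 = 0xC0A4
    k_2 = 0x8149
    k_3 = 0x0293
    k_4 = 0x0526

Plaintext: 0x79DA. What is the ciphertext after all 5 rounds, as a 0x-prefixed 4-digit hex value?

0x127F

s_0 = plaintext = 0x79DA
s_1 = Round(s_0, k_0) = 0x46FE
s_2 = Round(s_1, k_1) = 0xEDB2
s_3 = Round(s_2, k_2) = 0x3741
s_4 = Round(s_3, k_3) = 0xAC48
s_5 = Round(s_4, k_4) = 0x127F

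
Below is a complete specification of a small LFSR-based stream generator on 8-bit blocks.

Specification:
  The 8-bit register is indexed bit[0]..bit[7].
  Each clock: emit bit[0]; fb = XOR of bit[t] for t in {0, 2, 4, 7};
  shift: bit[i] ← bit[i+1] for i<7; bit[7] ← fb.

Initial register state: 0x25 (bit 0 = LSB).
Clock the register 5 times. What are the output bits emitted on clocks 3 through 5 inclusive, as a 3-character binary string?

reg_0 = 0x25
clock 1: out=1, reg = 0x12
clock 2: out=0, reg = 0x89
clock 3: out=1, reg = 0x44
clock 4: out=0, reg = 0xA2
clock 5: out=0, reg = 0xD1

100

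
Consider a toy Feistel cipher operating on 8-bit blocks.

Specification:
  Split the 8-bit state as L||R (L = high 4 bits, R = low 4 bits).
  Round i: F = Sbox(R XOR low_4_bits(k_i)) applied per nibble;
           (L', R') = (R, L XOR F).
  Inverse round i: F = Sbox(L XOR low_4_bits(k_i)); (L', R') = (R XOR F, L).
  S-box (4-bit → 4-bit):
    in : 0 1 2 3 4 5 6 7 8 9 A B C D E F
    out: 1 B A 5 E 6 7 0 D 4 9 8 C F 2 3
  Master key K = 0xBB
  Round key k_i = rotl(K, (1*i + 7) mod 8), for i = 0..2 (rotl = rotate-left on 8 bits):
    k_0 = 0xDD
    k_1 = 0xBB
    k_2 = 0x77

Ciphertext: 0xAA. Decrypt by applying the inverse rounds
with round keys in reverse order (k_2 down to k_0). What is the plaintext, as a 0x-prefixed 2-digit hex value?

0x38

s_0 = ciphertext = 0xAA
s_1 = InvRound(s_0, k_2) = 0x5A
s_2 = InvRound(s_1, k_1) = 0x85
s_3 = InvRound(s_2, k_0) = 0x38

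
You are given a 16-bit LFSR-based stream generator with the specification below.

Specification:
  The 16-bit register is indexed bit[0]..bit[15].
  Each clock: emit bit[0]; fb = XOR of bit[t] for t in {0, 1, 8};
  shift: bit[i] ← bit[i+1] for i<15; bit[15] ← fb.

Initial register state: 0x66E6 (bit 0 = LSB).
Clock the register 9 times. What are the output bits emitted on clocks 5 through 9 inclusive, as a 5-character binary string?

reg_0 = 0x66E6
clock 1: out=0, reg = 0xB373
clock 2: out=1, reg = 0xD9B9
clock 3: out=1, reg = 0x6CDC
clock 4: out=0, reg = 0x366E
clock 5: out=0, reg = 0x9B37
clock 6: out=1, reg = 0xCD9B
clock 7: out=1, reg = 0xE6CD
clock 8: out=1, reg = 0xF366
clock 9: out=0, reg = 0x79B3

01110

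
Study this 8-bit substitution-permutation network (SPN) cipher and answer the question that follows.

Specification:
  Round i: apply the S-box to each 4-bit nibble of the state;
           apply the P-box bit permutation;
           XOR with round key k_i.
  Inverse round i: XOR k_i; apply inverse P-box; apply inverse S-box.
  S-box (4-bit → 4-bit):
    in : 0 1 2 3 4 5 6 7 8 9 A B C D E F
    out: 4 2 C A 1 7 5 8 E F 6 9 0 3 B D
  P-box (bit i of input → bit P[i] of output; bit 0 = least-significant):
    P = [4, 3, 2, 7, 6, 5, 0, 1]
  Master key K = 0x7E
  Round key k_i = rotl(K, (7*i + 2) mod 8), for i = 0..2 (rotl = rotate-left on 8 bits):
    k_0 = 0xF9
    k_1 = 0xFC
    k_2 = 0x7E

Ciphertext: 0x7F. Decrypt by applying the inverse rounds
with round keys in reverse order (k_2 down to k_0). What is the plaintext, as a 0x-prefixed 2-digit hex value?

0x3C

s_0 = ciphertext = 0x7F
s_1 = InvRound(s_0, k_2) = 0x0C
s_2 = InvRound(s_1, k_1) = 0xDB
s_3 = InvRound(s_2, k_0) = 0x3C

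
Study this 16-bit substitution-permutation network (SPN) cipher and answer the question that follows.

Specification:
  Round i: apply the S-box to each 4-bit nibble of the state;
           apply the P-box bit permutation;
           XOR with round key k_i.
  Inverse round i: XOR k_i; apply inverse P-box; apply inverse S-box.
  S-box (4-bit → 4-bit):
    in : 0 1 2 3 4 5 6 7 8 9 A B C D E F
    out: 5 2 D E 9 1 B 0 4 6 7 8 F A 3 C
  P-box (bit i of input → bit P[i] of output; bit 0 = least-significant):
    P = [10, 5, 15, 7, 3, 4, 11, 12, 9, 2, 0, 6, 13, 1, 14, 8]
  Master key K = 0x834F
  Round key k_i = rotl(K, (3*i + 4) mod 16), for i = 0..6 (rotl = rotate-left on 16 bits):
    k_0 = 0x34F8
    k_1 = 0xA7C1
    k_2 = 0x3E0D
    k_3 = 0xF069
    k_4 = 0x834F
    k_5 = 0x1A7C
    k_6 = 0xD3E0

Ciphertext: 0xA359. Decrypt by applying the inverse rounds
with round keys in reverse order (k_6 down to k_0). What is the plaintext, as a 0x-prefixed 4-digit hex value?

0xCE70

s_0 = ciphertext = 0xA359
s_1 = InvRound(s_0, k_6) = 0x086D
s_2 = InvRound(s_1, k_5) = 0x70D7
s_3 = InvRound(s_2, k_4) = 0x256F
s_4 = InvRound(s_3, k_3) = 0x31B0
s_5 = InvRound(s_4, k_2) = 0xBAA6
s_6 = InvRound(s_5, k_1) = 0xD3FE
s_7 = InvRound(s_6, k_0) = 0xCE70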